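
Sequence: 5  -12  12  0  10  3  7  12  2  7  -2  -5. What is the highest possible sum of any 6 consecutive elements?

44

Each size-6 window and its sum:
(5, -12, 12, 0, 10, 3) → sum 18
(-12, 12, 0, 10, 3, 7) → sum 20
(12, 0, 10, 3, 7, 12) → sum 44
(0, 10, 3, 7, 12, 2) → sum 34
(10, 3, 7, 12, 2, 7) → sum 41
(3, 7, 12, 2, 7, -2) → sum 29
(7, 12, 2, 7, -2, -5) → sum 21
Highest of these is 44.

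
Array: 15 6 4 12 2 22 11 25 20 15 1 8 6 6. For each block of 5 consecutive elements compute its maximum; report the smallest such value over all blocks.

15

15 6 4 12 2 → max 15
6 4 12 2 22 → max 22
4 12 2 22 11 → max 22
12 2 22 11 25 → max 25
2 22 11 25 20 → max 25
22 11 25 20 15 → max 25
11 25 20 15 1 → max 25
25 20 15 1 8 → max 25
20 15 1 8 6 → max 20
15 1 8 6 6 → max 15
Smallest of these is 15.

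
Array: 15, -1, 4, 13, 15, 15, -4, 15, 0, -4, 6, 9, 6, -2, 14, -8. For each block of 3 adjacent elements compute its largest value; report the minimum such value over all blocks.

Window maxs for each of the 14 positions:
[15, -1, 4] → max 15
[-1, 4, 13] → max 13
[4, 13, 15] → max 15
[13, 15, 15] → max 15
[15, 15, -4] → max 15
[15, -4, 15] → max 15
[-4, 15, 0] → max 15
[15, 0, -4] → max 15
[0, -4, 6] → max 6
[-4, 6, 9] → max 9
[6, 9, 6] → max 9
[9, 6, -2] → max 9
[6, -2, 14] → max 14
[-2, 14, -8] → max 14
Minimum of these is 6.

6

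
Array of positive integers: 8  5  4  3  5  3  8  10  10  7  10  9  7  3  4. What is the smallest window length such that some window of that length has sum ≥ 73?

11

Extend right; whenever the sum reaches 73, record the length and shrink from the left:
add 8: running sum 8 < 73
add 5: running sum 13 < 73
add 4: running sum 17 < 73
add 3: running sum 20 < 73
add 5: running sum 25 < 73
add 3: running sum 28 < 73
add 8: running sum 36 < 73
add 10: running sum 46 < 73
add 10: running sum 56 < 73
add 7: running sum 63 < 73
add 10: shortest ending here [8, 5, 4, 3, 5, 3, 8, 10, 10, 7, 10] sum 73, len 11
add 9: shortest ending here [5, 4, 3, 5, 3, 8, 10, 10, 7, 10, 9] sum 74, len 11
add 7: shortest ending here [4, 3, 5, 3, 8, 10, 10, 7, 10, 9, 7] sum 76, len 11
add 3: shortest ending here [3, 5, 3, 8, 10, 10, 7, 10, 9, 7, 3] sum 75, len 11
add 4: shortest ending here [5, 3, 8, 10, 10, 7, 10, 9, 7, 3, 4] sum 76, len 11
Shortest qualifying length: 11.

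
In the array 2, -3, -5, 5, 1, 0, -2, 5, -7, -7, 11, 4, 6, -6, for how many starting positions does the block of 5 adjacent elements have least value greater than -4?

2 -3 -5 5 1 → min -5
-3 -5 5 1 0 → min -5
-5 5 1 0 -2 → min -5
5 1 0 -2 5 → min -2  > -4 ✓
1 0 -2 5 -7 → min -7
0 -2 5 -7 -7 → min -7
-2 5 -7 -7 11 → min -7
5 -7 -7 11 4 → min -7
-7 -7 11 4 6 → min -7
-7 11 4 6 -6 → min -7
1 window satisfy the condition.

1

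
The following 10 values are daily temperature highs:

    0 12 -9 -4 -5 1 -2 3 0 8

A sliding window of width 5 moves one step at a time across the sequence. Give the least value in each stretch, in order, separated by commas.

[0, 12, -9, -4, -5] → min -9
[12, -9, -4, -5, 1] → min -9
[-9, -4, -5, 1, -2] → min -9
[-4, -5, 1, -2, 3] → min -5
[-5, 1, -2, 3, 0] → min -5
[1, -2, 3, 0, 8] → min -2

-9, -9, -9, -5, -5, -2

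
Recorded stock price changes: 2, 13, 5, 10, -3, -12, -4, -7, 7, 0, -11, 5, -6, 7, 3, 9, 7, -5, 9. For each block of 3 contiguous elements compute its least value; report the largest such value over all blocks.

5

[2, 13, 5] → min 2
[13, 5, 10] → min 5
[5, 10, -3] → min -3
[10, -3, -12] → min -12
[-3, -12, -4] → min -12
[-12, -4, -7] → min -12
[-4, -7, 7] → min -7
[-7, 7, 0] → min -7
[7, 0, -11] → min -11
[0, -11, 5] → min -11
[-11, 5, -6] → min -11
[5, -6, 7] → min -6
[-6, 7, 3] → min -6
[7, 3, 9] → min 3
[3, 9, 7] → min 3
[9, 7, -5] → min -5
[7, -5, 9] → min -5
Largest of these is 5.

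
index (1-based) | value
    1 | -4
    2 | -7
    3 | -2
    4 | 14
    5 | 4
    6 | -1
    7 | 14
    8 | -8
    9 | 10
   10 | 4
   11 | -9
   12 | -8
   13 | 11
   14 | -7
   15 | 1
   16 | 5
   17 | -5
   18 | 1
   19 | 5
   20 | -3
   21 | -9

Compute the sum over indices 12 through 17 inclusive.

-3

Elements at indices 12..17: -8, 11, -7, 1, 5, -5
sum(-8, 11, -7, 1, 5, -5) = -3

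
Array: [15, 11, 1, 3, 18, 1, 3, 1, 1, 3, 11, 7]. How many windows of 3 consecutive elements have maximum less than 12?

6

(15, 11, 1) → max 15
(11, 1, 3) → max 11  < 12 ✓
(1, 3, 18) → max 18
(3, 18, 1) → max 18
(18, 1, 3) → max 18
(1, 3, 1) → max 3  < 12 ✓
(3, 1, 1) → max 3  < 12 ✓
(1, 1, 3) → max 3  < 12 ✓
(1, 3, 11) → max 11  < 12 ✓
(3, 11, 7) → max 11  < 12 ✓
6 windows satisfy the condition.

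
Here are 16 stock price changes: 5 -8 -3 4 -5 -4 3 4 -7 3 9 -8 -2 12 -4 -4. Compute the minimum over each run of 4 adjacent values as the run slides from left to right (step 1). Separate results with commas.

[5, -8, -3, 4] → min -8
[-8, -3, 4, -5] → min -8
[-3, 4, -5, -4] → min -5
[4, -5, -4, 3] → min -5
[-5, -4, 3, 4] → min -5
[-4, 3, 4, -7] → min -7
[3, 4, -7, 3] → min -7
[4, -7, 3, 9] → min -7
[-7, 3, 9, -8] → min -8
[3, 9, -8, -2] → min -8
[9, -8, -2, 12] → min -8
[-8, -2, 12, -4] → min -8
[-2, 12, -4, -4] → min -4

-8, -8, -5, -5, -5, -7, -7, -7, -8, -8, -8, -8, -4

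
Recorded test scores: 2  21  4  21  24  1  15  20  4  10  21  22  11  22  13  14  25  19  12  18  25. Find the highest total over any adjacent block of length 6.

[2, 21, 4, 21, 24, 1] → sum 73
[21, 4, 21, 24, 1, 15] → sum 86
[4, 21, 24, 1, 15, 20] → sum 85
[21, 24, 1, 15, 20, 4] → sum 85
[24, 1, 15, 20, 4, 10] → sum 74
[1, 15, 20, 4, 10, 21] → sum 71
[15, 20, 4, 10, 21, 22] → sum 92
[20, 4, 10, 21, 22, 11] → sum 88
[4, 10, 21, 22, 11, 22] → sum 90
[10, 21, 22, 11, 22, 13] → sum 99
[21, 22, 11, 22, 13, 14] → sum 103
[22, 11, 22, 13, 14, 25] → sum 107
[11, 22, 13, 14, 25, 19] → sum 104
[22, 13, 14, 25, 19, 12] → sum 105
[13, 14, 25, 19, 12, 18] → sum 101
[14, 25, 19, 12, 18, 25] → sum 113
Highest of these is 113.

113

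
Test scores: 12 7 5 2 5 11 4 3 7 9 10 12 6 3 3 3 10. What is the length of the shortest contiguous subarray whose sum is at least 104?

17

add 12: running sum 12 < 104
add 7: running sum 19 < 104
add 5: running sum 24 < 104
add 2: running sum 26 < 104
add 5: running sum 31 < 104
add 11: running sum 42 < 104
add 4: running sum 46 < 104
add 3: running sum 49 < 104
add 7: running sum 56 < 104
add 9: running sum 65 < 104
add 10: running sum 75 < 104
add 12: running sum 87 < 104
add 6: running sum 93 < 104
add 3: running sum 96 < 104
add 3: running sum 99 < 104
add 3: running sum 102 < 104
end 16: [12, 7, 5, 2, 5, 11, 4, 3, 7, 9, 10, 12, 6, 3, 3, 3, 10] sum 112, len 17
Shortest qualifying length: 17.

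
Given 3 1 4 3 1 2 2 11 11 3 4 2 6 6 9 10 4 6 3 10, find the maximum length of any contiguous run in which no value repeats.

5

add 3: [3] len 1
add 1: [3, 1] len 2
add 4: [3, 1, 4] len 3
add 3 (repeat 3, move left end past it): [1, 4, 3] len 3
add 1 (repeat 1, move left end past it): [4, 3, 1] len 3
add 2: [4, 3, 1, 2] len 4
add 2 (repeat 2, move left end past it): [2] len 1
add 11: [2, 11] len 2
add 11 (repeat 11, move left end past it): [11] len 1
add 3: [11, 3] len 2
add 4: [11, 3, 4] len 3
add 2: [11, 3, 4, 2] len 4
add 6: [11, 3, 4, 2, 6] len 5
add 6 (repeat 6, move left end past it): [6] len 1
add 9: [6, 9] len 2
add 10: [6, 9, 10] len 3
add 4: [6, 9, 10, 4] len 4
add 6 (repeat 6, move left end past it): [9, 10, 4, 6] len 4
add 3: [9, 10, 4, 6, 3] len 5
add 10 (repeat 10, move left end past it): [4, 6, 3, 10] len 4
Longest all-distinct length: 5.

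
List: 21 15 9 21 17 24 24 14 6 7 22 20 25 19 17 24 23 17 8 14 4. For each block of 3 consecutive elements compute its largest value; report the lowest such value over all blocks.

14

(21, 15, 9) → max 21
(15, 9, 21) → max 21
(9, 21, 17) → max 21
(21, 17, 24) → max 24
(17, 24, 24) → max 24
(24, 24, 14) → max 24
(24, 14, 6) → max 24
(14, 6, 7) → max 14
(6, 7, 22) → max 22
(7, 22, 20) → max 22
(22, 20, 25) → max 25
(20, 25, 19) → max 25
(25, 19, 17) → max 25
(19, 17, 24) → max 24
(17, 24, 23) → max 24
(24, 23, 17) → max 24
(23, 17, 8) → max 23
(17, 8, 14) → max 17
(8, 14, 4) → max 14
Lowest of these is 14.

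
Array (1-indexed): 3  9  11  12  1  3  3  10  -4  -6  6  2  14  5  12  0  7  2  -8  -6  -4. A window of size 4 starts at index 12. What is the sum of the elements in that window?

33

Elements at indices 12..15: 2, 14, 5, 12
sum(2, 14, 5, 12) = 33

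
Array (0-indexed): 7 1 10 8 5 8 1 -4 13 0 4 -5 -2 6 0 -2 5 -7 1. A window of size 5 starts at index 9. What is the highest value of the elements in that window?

6

Elements at indices 9..13: 0, 4, -5, -2, 6
max(0, 4, -5, -2, 6) = 6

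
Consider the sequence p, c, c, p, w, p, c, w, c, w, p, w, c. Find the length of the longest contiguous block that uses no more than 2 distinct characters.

add p: window [p] (1 distinct), len 1
add c: window [p, c] (2 distinct), len 2
add c: window [p, c, c] (2 distinct), len 3
add p: window [p, c, c, p] (2 distinct), len 4
add w: window [p, w] (2 distinct), len 2
add p: window [p, w, p] (2 distinct), len 3
add c: window [p, c] (2 distinct), len 2
add w: window [c, w] (2 distinct), len 2
add c: window [c, w, c] (2 distinct), len 3
add w: window [c, w, c, w] (2 distinct), len 4
add p: window [w, p] (2 distinct), len 2
add w: window [w, p, w] (2 distinct), len 3
add c: window [w, c] (2 distinct), len 2
Longest length with ≤2 distinct: 4.

4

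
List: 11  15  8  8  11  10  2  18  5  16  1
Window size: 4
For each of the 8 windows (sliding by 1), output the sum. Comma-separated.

Sliding a size-4 window across the 11 values:
[11, 15, 8, 8] → sum 42
[15, 8, 8, 11] → sum 42
[8, 8, 11, 10] → sum 37
[8, 11, 10, 2] → sum 31
[11, 10, 2, 18] → sum 41
[10, 2, 18, 5] → sum 35
[2, 18, 5, 16] → sum 41
[18, 5, 16, 1] → sum 40

42, 42, 37, 31, 41, 35, 41, 40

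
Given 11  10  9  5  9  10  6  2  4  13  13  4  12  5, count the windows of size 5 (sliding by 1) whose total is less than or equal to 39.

11 10 9 5 9 → sum 44
10 9 5 9 10 → sum 43
9 5 9 10 6 → sum 39  ≤ 39 ✓
5 9 10 6 2 → sum 32  ≤ 39 ✓
9 10 6 2 4 → sum 31  ≤ 39 ✓
10 6 2 4 13 → sum 35  ≤ 39 ✓
6 2 4 13 13 → sum 38  ≤ 39 ✓
2 4 13 13 4 → sum 36  ≤ 39 ✓
4 13 13 4 12 → sum 46
13 13 4 12 5 → sum 47
6 windows satisfy the condition.

6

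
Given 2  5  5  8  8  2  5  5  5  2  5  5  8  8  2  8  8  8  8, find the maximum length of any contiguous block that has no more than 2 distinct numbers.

7

Extend right; when distinct count exceeds 2, shrink from the left:
[2] 1 distinct, len 1
[2, 5] 2 distinct, len 2
[2, 5, 5] 2 distinct, len 3
[5, 5, 8] 2 distinct, len 3
[5, 5, 8, 8] 2 distinct, len 4
[8, 8, 2] 2 distinct, len 3
[2, 5] 2 distinct, len 2
[2, 5, 5] 2 distinct, len 3
[2, 5, 5, 5] 2 distinct, len 4
[2, 5, 5, 5, 2] 2 distinct, len 5
[2, 5, 5, 5, 2, 5] 2 distinct, len 6
[2, 5, 5, 5, 2, 5, 5] 2 distinct, len 7
[5, 5, 8] 2 distinct, len 3
[5, 5, 8, 8] 2 distinct, len 4
[8, 8, 2] 2 distinct, len 3
[8, 8, 2, 8] 2 distinct, len 4
[8, 8, 2, 8, 8] 2 distinct, len 5
[8, 8, 2, 8, 8, 8] 2 distinct, len 6
[8, 8, 2, 8, 8, 8, 8] 2 distinct, len 7
Longest length with ≤2 distinct: 7.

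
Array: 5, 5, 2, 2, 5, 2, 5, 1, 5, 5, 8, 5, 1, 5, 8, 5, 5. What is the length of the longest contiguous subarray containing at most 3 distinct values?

Extend right; when distinct count exceeds 3, shrink from the left:
[5] 1 distinct, len 1
[5, 5] 1 distinct, len 2
[5, 5, 2] 2 distinct, len 3
[5, 5, 2, 2] 2 distinct, len 4
[5, 5, 2, 2, 5] 2 distinct, len 5
[5, 5, 2, 2, 5, 2] 2 distinct, len 6
[5, 5, 2, 2, 5, 2, 5] 2 distinct, len 7
[5, 5, 2, 2, 5, 2, 5, 1] 3 distinct, len 8
[5, 5, 2, 2, 5, 2, 5, 1, 5] 3 distinct, len 9
[5, 5, 2, 2, 5, 2, 5, 1, 5, 5] 3 distinct, len 10
[5, 1, 5, 5, 8] 3 distinct, len 5
[5, 1, 5, 5, 8, 5] 3 distinct, len 6
[5, 1, 5, 5, 8, 5, 1] 3 distinct, len 7
[5, 1, 5, 5, 8, 5, 1, 5] 3 distinct, len 8
[5, 1, 5, 5, 8, 5, 1, 5, 8] 3 distinct, len 9
[5, 1, 5, 5, 8, 5, 1, 5, 8, 5] 3 distinct, len 10
[5, 1, 5, 5, 8, 5, 1, 5, 8, 5, 5] 3 distinct, len 11
Longest length with ≤3 distinct: 11.

11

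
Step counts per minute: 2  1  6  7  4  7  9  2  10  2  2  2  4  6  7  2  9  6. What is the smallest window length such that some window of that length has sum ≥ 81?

16

add 2: running sum 2 < 81
add 1: running sum 3 < 81
add 6: running sum 9 < 81
add 7: running sum 16 < 81
add 4: running sum 20 < 81
add 7: running sum 27 < 81
add 9: running sum 36 < 81
add 2: running sum 38 < 81
add 10: running sum 48 < 81
add 2: running sum 50 < 81
add 2: running sum 52 < 81
add 2: running sum 54 < 81
add 4: running sum 58 < 81
add 6: running sum 64 < 81
add 7: running sum 71 < 81
add 2: running sum 73 < 81
add 9: shortest ending here [2, 1, 6, 7, 4, 7, 9, 2, 10, 2, 2, 2, 4, 6, 7, 2, 9] sum 82, len 17
add 6: shortest ending here [6, 7, 4, 7, 9, 2, 10, 2, 2, 2, 4, 6, 7, 2, 9, 6] sum 85, len 16
Shortest qualifying length: 16.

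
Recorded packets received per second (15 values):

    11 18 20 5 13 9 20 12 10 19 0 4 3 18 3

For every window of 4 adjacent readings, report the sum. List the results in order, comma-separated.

54, 56, 47, 47, 54, 51, 61, 41, 33, 26, 25, 28

11 18 20 5 → sum 54
18 20 5 13 → sum 56
20 5 13 9 → sum 47
5 13 9 20 → sum 47
13 9 20 12 → sum 54
9 20 12 10 → sum 51
20 12 10 19 → sum 61
12 10 19 0 → sum 41
10 19 0 4 → sum 33
19 0 4 3 → sum 26
0 4 3 18 → sum 25
4 3 18 3 → sum 28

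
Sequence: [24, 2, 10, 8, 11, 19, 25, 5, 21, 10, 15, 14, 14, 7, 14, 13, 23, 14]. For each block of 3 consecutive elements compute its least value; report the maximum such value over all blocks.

(24, 2, 10) → min 2
(2, 10, 8) → min 2
(10, 8, 11) → min 8
(8, 11, 19) → min 8
(11, 19, 25) → min 11
(19, 25, 5) → min 5
(25, 5, 21) → min 5
(5, 21, 10) → min 5
(21, 10, 15) → min 10
(10, 15, 14) → min 10
(15, 14, 14) → min 14
(14, 14, 7) → min 7
(14, 7, 14) → min 7
(7, 14, 13) → min 7
(14, 13, 23) → min 13
(13, 23, 14) → min 13
Maximum of these is 14.

14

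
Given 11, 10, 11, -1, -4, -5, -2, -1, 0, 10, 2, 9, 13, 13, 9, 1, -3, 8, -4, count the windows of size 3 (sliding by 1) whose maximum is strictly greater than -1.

[11, 10, 11] → max 11  > -1 ✓
[10, 11, -1] → max 11  > -1 ✓
[11, -1, -4] → max 11  > -1 ✓
[-1, -4, -5] → max -1
[-4, -5, -2] → max -2
[-5, -2, -1] → max -1
[-2, -1, 0] → max 0  > -1 ✓
[-1, 0, 10] → max 10  > -1 ✓
[0, 10, 2] → max 10  > -1 ✓
[10, 2, 9] → max 10  > -1 ✓
[2, 9, 13] → max 13  > -1 ✓
[9, 13, 13] → max 13  > -1 ✓
[13, 13, 9] → max 13  > -1 ✓
[13, 9, 1] → max 13  > -1 ✓
[9, 1, -3] → max 9  > -1 ✓
[1, -3, 8] → max 8  > -1 ✓
[-3, 8, -4] → max 8  > -1 ✓
14 windows satisfy the condition.

14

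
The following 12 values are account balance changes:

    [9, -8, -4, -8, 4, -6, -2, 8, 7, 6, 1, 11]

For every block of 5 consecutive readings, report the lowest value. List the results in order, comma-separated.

-8, -8, -8, -8, -6, -6, -2, 1

9 -8 -4 -8 4 → min -8
-8 -4 -8 4 -6 → min -8
-4 -8 4 -6 -2 → min -8
-8 4 -6 -2 8 → min -8
4 -6 -2 8 7 → min -6
-6 -2 8 7 6 → min -6
-2 8 7 6 1 → min -2
8 7 6 1 11 → min 1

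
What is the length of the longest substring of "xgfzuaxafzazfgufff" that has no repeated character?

add x: [x] len 1
add g: [x, g] len 2
add f: [x, g, f] len 3
add z: [x, g, f, z] len 4
add u: [x, g, f, z, u] len 5
add a: [x, g, f, z, u, a] len 6
add x (repeat x, move left end past it): [g, f, z, u, a, x] len 6
add a (repeat a, move left end past it): [x, a] len 2
add f: [x, a, f] len 3
add z: [x, a, f, z] len 4
add a (repeat a, move left end past it): [f, z, a] len 3
add z (repeat z, move left end past it): [a, z] len 2
add f: [a, z, f] len 3
add g: [a, z, f, g] len 4
add u: [a, z, f, g, u] len 5
add f (repeat f, move left end past it): [g, u, f] len 3
add f (repeat f, move left end past it): [f] len 1
add f (repeat f, move left end past it): [f] len 1
Longest all-distinct length: 6.

6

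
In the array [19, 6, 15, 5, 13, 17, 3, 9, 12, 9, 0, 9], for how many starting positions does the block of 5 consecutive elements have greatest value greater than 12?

6

[19, 6, 15, 5, 13] → max 19  > 12 ✓
[6, 15, 5, 13, 17] → max 17  > 12 ✓
[15, 5, 13, 17, 3] → max 17  > 12 ✓
[5, 13, 17, 3, 9] → max 17  > 12 ✓
[13, 17, 3, 9, 12] → max 17  > 12 ✓
[17, 3, 9, 12, 9] → max 17  > 12 ✓
[3, 9, 12, 9, 0] → max 12
[9, 12, 9, 0, 9] → max 12
6 windows satisfy the condition.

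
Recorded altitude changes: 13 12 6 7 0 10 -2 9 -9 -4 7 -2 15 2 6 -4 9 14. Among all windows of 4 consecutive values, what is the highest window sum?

38

Window sums for each of the 15 positions:
(13, 12, 6, 7) → sum 38
(12, 6, 7, 0) → sum 25
(6, 7, 0, 10) → sum 23
(7, 0, 10, -2) → sum 15
(0, 10, -2, 9) → sum 17
(10, -2, 9, -9) → sum 8
(-2, 9, -9, -4) → sum -6
(9, -9, -4, 7) → sum 3
(-9, -4, 7, -2) → sum -8
(-4, 7, -2, 15) → sum 16
(7, -2, 15, 2) → sum 22
(-2, 15, 2, 6) → sum 21
(15, 2, 6, -4) → sum 19
(2, 6, -4, 9) → sum 13
(6, -4, 9, 14) → sum 25
Highest of these is 38.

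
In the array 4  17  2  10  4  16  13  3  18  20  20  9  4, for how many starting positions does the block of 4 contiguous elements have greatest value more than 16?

(4, 17, 2, 10) → max 17  > 16 ✓
(17, 2, 10, 4) → max 17  > 16 ✓
(2, 10, 4, 16) → max 16
(10, 4, 16, 13) → max 16
(4, 16, 13, 3) → max 16
(16, 13, 3, 18) → max 18  > 16 ✓
(13, 3, 18, 20) → max 20  > 16 ✓
(3, 18, 20, 20) → max 20  > 16 ✓
(18, 20, 20, 9) → max 20  > 16 ✓
(20, 20, 9, 4) → max 20  > 16 ✓
7 windows satisfy the condition.

7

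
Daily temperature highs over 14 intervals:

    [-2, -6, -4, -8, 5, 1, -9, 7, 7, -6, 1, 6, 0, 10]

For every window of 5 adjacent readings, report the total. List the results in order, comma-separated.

-15, -12, -15, -4, 11, 0, 0, 15, 8, 11

(-2, -6, -4, -8, 5) → sum -15
(-6, -4, -8, 5, 1) → sum -12
(-4, -8, 5, 1, -9) → sum -15
(-8, 5, 1, -9, 7) → sum -4
(5, 1, -9, 7, 7) → sum 11
(1, -9, 7, 7, -6) → sum 0
(-9, 7, 7, -6, 1) → sum 0
(7, 7, -6, 1, 6) → sum 15
(7, -6, 1, 6, 0) → sum 8
(-6, 1, 6, 0, 10) → sum 11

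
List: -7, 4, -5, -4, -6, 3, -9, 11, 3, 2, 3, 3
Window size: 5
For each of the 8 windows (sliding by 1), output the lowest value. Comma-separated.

-7, -6, -9, -9, -9, -9, -9, 2

(-7, 4, -5, -4, -6) → min -7
(4, -5, -4, -6, 3) → min -6
(-5, -4, -6, 3, -9) → min -9
(-4, -6, 3, -9, 11) → min -9
(-6, 3, -9, 11, 3) → min -9
(3, -9, 11, 3, 2) → min -9
(-9, 11, 3, 2, 3) → min -9
(11, 3, 2, 3, 3) → min 2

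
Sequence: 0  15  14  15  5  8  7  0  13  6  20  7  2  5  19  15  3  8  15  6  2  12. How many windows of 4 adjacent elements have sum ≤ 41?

13

[0, 15, 14, 15] → sum 44
[15, 14, 15, 5] → sum 49
[14, 15, 5, 8] → sum 42
[15, 5, 8, 7] → sum 35  ≤ 41 ✓
[5, 8, 7, 0] → sum 20  ≤ 41 ✓
[8, 7, 0, 13] → sum 28  ≤ 41 ✓
[7, 0, 13, 6] → sum 26  ≤ 41 ✓
[0, 13, 6, 20] → sum 39  ≤ 41 ✓
[13, 6, 20, 7] → sum 46
[6, 20, 7, 2] → sum 35  ≤ 41 ✓
[20, 7, 2, 5] → sum 34  ≤ 41 ✓
[7, 2, 5, 19] → sum 33  ≤ 41 ✓
[2, 5, 19, 15] → sum 41  ≤ 41 ✓
[5, 19, 15, 3] → sum 42
[19, 15, 3, 8] → sum 45
[15, 3, 8, 15] → sum 41  ≤ 41 ✓
[3, 8, 15, 6] → sum 32  ≤ 41 ✓
[8, 15, 6, 2] → sum 31  ≤ 41 ✓
[15, 6, 2, 12] → sum 35  ≤ 41 ✓
13 windows satisfy the condition.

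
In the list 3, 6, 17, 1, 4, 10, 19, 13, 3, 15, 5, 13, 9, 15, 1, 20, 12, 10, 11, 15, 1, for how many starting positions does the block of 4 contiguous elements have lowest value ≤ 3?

[3, 6, 17, 1] → min 1  ≤ 3 ✓
[6, 17, 1, 4] → min 1  ≤ 3 ✓
[17, 1, 4, 10] → min 1  ≤ 3 ✓
[1, 4, 10, 19] → min 1  ≤ 3 ✓
[4, 10, 19, 13] → min 4
[10, 19, 13, 3] → min 3  ≤ 3 ✓
[19, 13, 3, 15] → min 3  ≤ 3 ✓
[13, 3, 15, 5] → min 3  ≤ 3 ✓
[3, 15, 5, 13] → min 3  ≤ 3 ✓
[15, 5, 13, 9] → min 5
[5, 13, 9, 15] → min 5
[13, 9, 15, 1] → min 1  ≤ 3 ✓
[9, 15, 1, 20] → min 1  ≤ 3 ✓
[15, 1, 20, 12] → min 1  ≤ 3 ✓
[1, 20, 12, 10] → min 1  ≤ 3 ✓
[20, 12, 10, 11] → min 10
[12, 10, 11, 15] → min 10
[10, 11, 15, 1] → min 1  ≤ 3 ✓
13 windows satisfy the condition.

13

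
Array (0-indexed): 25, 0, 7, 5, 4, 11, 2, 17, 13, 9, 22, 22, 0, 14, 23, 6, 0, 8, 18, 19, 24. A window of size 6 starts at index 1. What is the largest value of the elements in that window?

11

Elements at indices 1..6: 0, 7, 5, 4, 11, 2
max(0, 7, 5, 4, 11, 2) = 11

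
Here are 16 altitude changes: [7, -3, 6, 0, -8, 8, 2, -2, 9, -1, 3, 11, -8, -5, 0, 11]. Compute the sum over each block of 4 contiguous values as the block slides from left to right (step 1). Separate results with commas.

10, -5, 6, 2, 0, 17, 8, 9, 22, 5, 1, -2, -2

Sliding a size-4 window across the 16 values:
(7, -3, 6, 0) → sum 10
(-3, 6, 0, -8) → sum -5
(6, 0, -8, 8) → sum 6
(0, -8, 8, 2) → sum 2
(-8, 8, 2, -2) → sum 0
(8, 2, -2, 9) → sum 17
(2, -2, 9, -1) → sum 8
(-2, 9, -1, 3) → sum 9
(9, -1, 3, 11) → sum 22
(-1, 3, 11, -8) → sum 5
(3, 11, -8, -5) → sum 1
(11, -8, -5, 0) → sum -2
(-8, -5, 0, 11) → sum -2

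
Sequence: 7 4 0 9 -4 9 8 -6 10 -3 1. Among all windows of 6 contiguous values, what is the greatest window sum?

Window sums for each of the 6 positions:
7 4 0 9 -4 9 → sum 25
4 0 9 -4 9 8 → sum 26
0 9 -4 9 8 -6 → sum 16
9 -4 9 8 -6 10 → sum 26
-4 9 8 -6 10 -3 → sum 14
9 8 -6 10 -3 1 → sum 19
Greatest of these is 26.

26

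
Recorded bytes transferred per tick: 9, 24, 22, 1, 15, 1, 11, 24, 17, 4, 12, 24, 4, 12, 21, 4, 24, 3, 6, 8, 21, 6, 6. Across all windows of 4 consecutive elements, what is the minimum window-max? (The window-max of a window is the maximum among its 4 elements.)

Each size-4 window and its max:
(9, 24, 22, 1) → max 24
(24, 22, 1, 15) → max 24
(22, 1, 15, 1) → max 22
(1, 15, 1, 11) → max 15
(15, 1, 11, 24) → max 24
(1, 11, 24, 17) → max 24
(11, 24, 17, 4) → max 24
(24, 17, 4, 12) → max 24
(17, 4, 12, 24) → max 24
(4, 12, 24, 4) → max 24
(12, 24, 4, 12) → max 24
(24, 4, 12, 21) → max 24
(4, 12, 21, 4) → max 21
(12, 21, 4, 24) → max 24
(21, 4, 24, 3) → max 24
(4, 24, 3, 6) → max 24
(24, 3, 6, 8) → max 24
(3, 6, 8, 21) → max 21
(6, 8, 21, 6) → max 21
(8, 21, 6, 6) → max 21
Minimum of these is 15.

15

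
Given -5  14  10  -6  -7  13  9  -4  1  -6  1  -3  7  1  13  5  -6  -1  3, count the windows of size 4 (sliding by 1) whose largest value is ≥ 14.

(-5, 14, 10, -6) → max 14  ≥ 14 ✓
(14, 10, -6, -7) → max 14  ≥ 14 ✓
(10, -6, -7, 13) → max 13
(-6, -7, 13, 9) → max 13
(-7, 13, 9, -4) → max 13
(13, 9, -4, 1) → max 13
(9, -4, 1, -6) → max 9
(-4, 1, -6, 1) → max 1
(1, -6, 1, -3) → max 1
(-6, 1, -3, 7) → max 7
(1, -3, 7, 1) → max 7
(-3, 7, 1, 13) → max 13
(7, 1, 13, 5) → max 13
(1, 13, 5, -6) → max 13
(13, 5, -6, -1) → max 13
(5, -6, -1, 3) → max 5
2 windows satisfy the condition.

2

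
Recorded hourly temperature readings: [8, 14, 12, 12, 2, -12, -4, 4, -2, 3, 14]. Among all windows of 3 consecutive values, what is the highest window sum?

38

(8, 14, 12) → sum 34
(14, 12, 12) → sum 38
(12, 12, 2) → sum 26
(12, 2, -12) → sum 2
(2, -12, -4) → sum -14
(-12, -4, 4) → sum -12
(-4, 4, -2) → sum -2
(4, -2, 3) → sum 5
(-2, 3, 14) → sum 15
Highest of these is 38.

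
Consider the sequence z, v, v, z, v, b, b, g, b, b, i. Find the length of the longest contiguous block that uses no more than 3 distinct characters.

[z] 1 distinct, len 1
[z, v] 2 distinct, len 2
[z, v, v] 2 distinct, len 3
[z, v, v, z] 2 distinct, len 4
[z, v, v, z, v] 2 distinct, len 5
[z, v, v, z, v, b] 3 distinct, len 6
[z, v, v, z, v, b, b] 3 distinct, len 7
[v, b, b, g] 3 distinct, len 4
[v, b, b, g, b] 3 distinct, len 5
[v, b, b, g, b, b] 3 distinct, len 6
[b, b, g, b, b, i] 3 distinct, len 6
Longest length with ≤3 distinct: 7.

7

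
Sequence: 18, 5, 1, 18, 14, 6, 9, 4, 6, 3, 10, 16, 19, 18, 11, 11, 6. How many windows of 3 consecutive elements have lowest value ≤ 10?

12

18 5 1 → min 1  ≤ 10 ✓
5 1 18 → min 1  ≤ 10 ✓
1 18 14 → min 1  ≤ 10 ✓
18 14 6 → min 6  ≤ 10 ✓
14 6 9 → min 6  ≤ 10 ✓
6 9 4 → min 4  ≤ 10 ✓
9 4 6 → min 4  ≤ 10 ✓
4 6 3 → min 3  ≤ 10 ✓
6 3 10 → min 3  ≤ 10 ✓
3 10 16 → min 3  ≤ 10 ✓
10 16 19 → min 10  ≤ 10 ✓
16 19 18 → min 16
19 18 11 → min 11
18 11 11 → min 11
11 11 6 → min 6  ≤ 10 ✓
12 windows satisfy the condition.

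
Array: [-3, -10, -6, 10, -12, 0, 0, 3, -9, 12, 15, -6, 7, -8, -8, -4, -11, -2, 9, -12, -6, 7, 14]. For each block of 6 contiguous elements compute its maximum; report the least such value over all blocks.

7

Each size-6 window and its max:
(-3, -10, -6, 10, -12, 0) → max 10
(-10, -6, 10, -12, 0, 0) → max 10
(-6, 10, -12, 0, 0, 3) → max 10
(10, -12, 0, 0, 3, -9) → max 10
(-12, 0, 0, 3, -9, 12) → max 12
(0, 0, 3, -9, 12, 15) → max 15
(0, 3, -9, 12, 15, -6) → max 15
(3, -9, 12, 15, -6, 7) → max 15
(-9, 12, 15, -6, 7, -8) → max 15
(12, 15, -6, 7, -8, -8) → max 15
(15, -6, 7, -8, -8, -4) → max 15
(-6, 7, -8, -8, -4, -11) → max 7
(7, -8, -8, -4, -11, -2) → max 7
(-8, -8, -4, -11, -2, 9) → max 9
(-8, -4, -11, -2, 9, -12) → max 9
(-4, -11, -2, 9, -12, -6) → max 9
(-11, -2, 9, -12, -6, 7) → max 9
(-2, 9, -12, -6, 7, 14) → max 14
Least of these is 7.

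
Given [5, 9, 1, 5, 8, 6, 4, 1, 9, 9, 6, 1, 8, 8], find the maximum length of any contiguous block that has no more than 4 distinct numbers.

7

add 5: window [5] (1 distinct), len 1
add 9: window [5, 9] (2 distinct), len 2
add 1: window [5, 9, 1] (3 distinct), len 3
add 5: window [5, 9, 1, 5] (3 distinct), len 4
add 8: window [5, 9, 1, 5, 8] (4 distinct), len 5
add 6: window [1, 5, 8, 6] (4 distinct), len 4
add 4: window [5, 8, 6, 4] (4 distinct), len 4
add 1: window [8, 6, 4, 1] (4 distinct), len 4
add 9: window [6, 4, 1, 9] (4 distinct), len 4
add 9: window [6, 4, 1, 9, 9] (4 distinct), len 5
add 6: window [6, 4, 1, 9, 9, 6] (4 distinct), len 6
add 1: window [6, 4, 1, 9, 9, 6, 1] (4 distinct), len 7
add 8: window [1, 9, 9, 6, 1, 8] (4 distinct), len 6
add 8: window [1, 9, 9, 6, 1, 8, 8] (4 distinct), len 7
Longest length with ≤4 distinct: 7.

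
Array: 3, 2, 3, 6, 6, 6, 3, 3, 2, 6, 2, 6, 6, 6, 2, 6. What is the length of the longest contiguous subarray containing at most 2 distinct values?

8

[3] 1 distinct, len 1
[3, 2] 2 distinct, len 2
[3, 2, 3] 2 distinct, len 3
[3, 6] 2 distinct, len 2
[3, 6, 6] 2 distinct, len 3
[3, 6, 6, 6] 2 distinct, len 4
[3, 6, 6, 6, 3] 2 distinct, len 5
[3, 6, 6, 6, 3, 3] 2 distinct, len 6
[3, 3, 2] 2 distinct, len 3
[2, 6] 2 distinct, len 2
[2, 6, 2] 2 distinct, len 3
[2, 6, 2, 6] 2 distinct, len 4
[2, 6, 2, 6, 6] 2 distinct, len 5
[2, 6, 2, 6, 6, 6] 2 distinct, len 6
[2, 6, 2, 6, 6, 6, 2] 2 distinct, len 7
[2, 6, 2, 6, 6, 6, 2, 6] 2 distinct, len 8
Longest length with ≤2 distinct: 8.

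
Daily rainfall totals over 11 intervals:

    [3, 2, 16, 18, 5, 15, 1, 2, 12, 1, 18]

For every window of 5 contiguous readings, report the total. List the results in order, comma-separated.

44, 56, 55, 41, 35, 31, 34

(3, 2, 16, 18, 5) → sum 44
(2, 16, 18, 5, 15) → sum 56
(16, 18, 5, 15, 1) → sum 55
(18, 5, 15, 1, 2) → sum 41
(5, 15, 1, 2, 12) → sum 35
(15, 1, 2, 12, 1) → sum 31
(1, 2, 12, 1, 18) → sum 34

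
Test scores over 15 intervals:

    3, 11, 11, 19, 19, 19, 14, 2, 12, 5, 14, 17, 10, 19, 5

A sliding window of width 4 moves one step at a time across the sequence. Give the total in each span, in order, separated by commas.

44, 60, 68, 71, 54, 47, 33, 33, 48, 46, 60, 51

[3, 11, 11, 19] → sum 44
[11, 11, 19, 19] → sum 60
[11, 19, 19, 19] → sum 68
[19, 19, 19, 14] → sum 71
[19, 19, 14, 2] → sum 54
[19, 14, 2, 12] → sum 47
[14, 2, 12, 5] → sum 33
[2, 12, 5, 14] → sum 33
[12, 5, 14, 17] → sum 48
[5, 14, 17, 10] → sum 46
[14, 17, 10, 19] → sum 60
[17, 10, 19, 5] → sum 51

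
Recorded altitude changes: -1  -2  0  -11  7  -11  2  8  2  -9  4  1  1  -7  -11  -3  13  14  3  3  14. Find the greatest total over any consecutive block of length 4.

(-1, -2, 0, -11) → sum -14
(-2, 0, -11, 7) → sum -6
(0, -11, 7, -11) → sum -15
(-11, 7, -11, 2) → sum -13
(7, -11, 2, 8) → sum 6
(-11, 2, 8, 2) → sum 1
(2, 8, 2, -9) → sum 3
(8, 2, -9, 4) → sum 5
(2, -9, 4, 1) → sum -2
(-9, 4, 1, 1) → sum -3
(4, 1, 1, -7) → sum -1
(1, 1, -7, -11) → sum -16
(1, -7, -11, -3) → sum -20
(-7, -11, -3, 13) → sum -8
(-11, -3, 13, 14) → sum 13
(-3, 13, 14, 3) → sum 27
(13, 14, 3, 3) → sum 33
(14, 3, 3, 14) → sum 34
Greatest of these is 34.

34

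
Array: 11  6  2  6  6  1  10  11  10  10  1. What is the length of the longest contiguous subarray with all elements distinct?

4

[11] len 1
[11, 6] len 2
[11, 6, 2] len 3
[2, 6] len 2
[6] len 1
[6, 1] len 2
[6, 1, 10] len 3
[6, 1, 10, 11] len 4
[11, 10] len 2
[10] len 1
[10, 1] len 2
Longest all-distinct length: 4.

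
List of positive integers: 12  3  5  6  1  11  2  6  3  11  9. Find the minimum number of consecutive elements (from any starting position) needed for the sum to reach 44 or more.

8

add 12: running sum 12 < 44
add 3: running sum 15 < 44
add 5: running sum 20 < 44
add 6: running sum 26 < 44
add 1: running sum 27 < 44
add 11: running sum 38 < 44
add 2: running sum 40 < 44
add 6: shortest ending here [12, 3, 5, 6, 1, 11, 2, 6] sum 46, len 8
add 3: shortest ending here [12, 3, 5, 6, 1, 11, 2, 6, 3] sum 49, len 9
add 11: shortest ending here [5, 6, 1, 11, 2, 6, 3, 11] sum 45, len 8
add 9: shortest ending here [6, 1, 11, 2, 6, 3, 11, 9] sum 49, len 8
Shortest qualifying length: 8.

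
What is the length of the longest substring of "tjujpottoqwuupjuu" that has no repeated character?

add t: [t] len 1
add j: [t, j] len 2
add u: [t, j, u] len 3
add j (repeat j, move left end past it): [u, j] len 2
add p: [u, j, p] len 3
add o: [u, j, p, o] len 4
add t: [u, j, p, o, t] len 5
add t (repeat t, move left end past it): [t] len 1
add o: [t, o] len 2
add q: [t, o, q] len 3
add w: [t, o, q, w] len 4
add u: [t, o, q, w, u] len 5
add u (repeat u, move left end past it): [u] len 1
add p: [u, p] len 2
add j: [u, p, j] len 3
add u (repeat u, move left end past it): [p, j, u] len 3
add u (repeat u, move left end past it): [u] len 1
Longest all-distinct length: 5.

5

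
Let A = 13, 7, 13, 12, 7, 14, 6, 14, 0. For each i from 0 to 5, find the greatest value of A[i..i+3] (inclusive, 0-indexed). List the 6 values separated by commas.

13, 13, 14, 14, 14, 14

(13, 7, 13, 12) → max 13
(7, 13, 12, 7) → max 13
(13, 12, 7, 14) → max 14
(12, 7, 14, 6) → max 14
(7, 14, 6, 14) → max 14
(14, 6, 14, 0) → max 14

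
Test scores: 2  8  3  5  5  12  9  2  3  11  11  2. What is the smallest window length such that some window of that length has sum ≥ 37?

add 2: running sum 2 < 37
add 8: running sum 10 < 37
add 3: running sum 13 < 37
add 5: running sum 18 < 37
add 5: running sum 23 < 37
add 12: running sum 35 < 37
add 9: shortest ending here [8, 3, 5, 5, 12, 9] sum 42, len 6
add 2: shortest ending here [8, 3, 5, 5, 12, 9, 2] sum 44, len 7
add 3: shortest ending here [3, 5, 5, 12, 9, 2, 3] sum 39, len 7
add 11: shortest ending here [12, 9, 2, 3, 11] sum 37, len 5
add 11: shortest ending here [12, 9, 2, 3, 11, 11] sum 48, len 6
add 2: shortest ending here [9, 2, 3, 11, 11, 2] sum 38, len 6
Shortest qualifying length: 5.

5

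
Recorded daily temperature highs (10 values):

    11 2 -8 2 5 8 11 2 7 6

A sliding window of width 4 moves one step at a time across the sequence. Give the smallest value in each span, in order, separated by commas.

-8, -8, -8, 2, 2, 2, 2

(11, 2, -8, 2) → min -8
(2, -8, 2, 5) → min -8
(-8, 2, 5, 8) → min -8
(2, 5, 8, 11) → min 2
(5, 8, 11, 2) → min 2
(8, 11, 2, 7) → min 2
(11, 2, 7, 6) → min 2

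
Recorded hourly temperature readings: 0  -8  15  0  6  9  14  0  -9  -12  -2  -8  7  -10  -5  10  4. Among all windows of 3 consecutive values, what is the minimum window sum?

-23

(0, -8, 15) → sum 7
(-8, 15, 0) → sum 7
(15, 0, 6) → sum 21
(0, 6, 9) → sum 15
(6, 9, 14) → sum 29
(9, 14, 0) → sum 23
(14, 0, -9) → sum 5
(0, -9, -12) → sum -21
(-9, -12, -2) → sum -23
(-12, -2, -8) → sum -22
(-2, -8, 7) → sum -3
(-8, 7, -10) → sum -11
(7, -10, -5) → sum -8
(-10, -5, 10) → sum -5
(-5, 10, 4) → sum 9
Minimum of these is -23.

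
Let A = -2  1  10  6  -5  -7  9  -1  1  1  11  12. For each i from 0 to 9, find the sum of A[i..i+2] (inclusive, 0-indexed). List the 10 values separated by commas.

-2 1 10 → sum 9
1 10 6 → sum 17
10 6 -5 → sum 11
6 -5 -7 → sum -6
-5 -7 9 → sum -3
-7 9 -1 → sum 1
9 -1 1 → sum 9
-1 1 1 → sum 1
1 1 11 → sum 13
1 11 12 → sum 24

9, 17, 11, -6, -3, 1, 9, 1, 13, 24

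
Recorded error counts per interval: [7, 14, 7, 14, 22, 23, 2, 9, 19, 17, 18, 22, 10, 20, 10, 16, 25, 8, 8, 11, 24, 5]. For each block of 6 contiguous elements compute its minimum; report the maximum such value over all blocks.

10

7 14 7 14 22 23 → min 7
14 7 14 22 23 2 → min 2
7 14 22 23 2 9 → min 2
14 22 23 2 9 19 → min 2
22 23 2 9 19 17 → min 2
23 2 9 19 17 18 → min 2
2 9 19 17 18 22 → min 2
9 19 17 18 22 10 → min 9
19 17 18 22 10 20 → min 10
17 18 22 10 20 10 → min 10
18 22 10 20 10 16 → min 10
22 10 20 10 16 25 → min 10
10 20 10 16 25 8 → min 8
20 10 16 25 8 8 → min 8
10 16 25 8 8 11 → min 8
16 25 8 8 11 24 → min 8
25 8 8 11 24 5 → min 5
Maximum of these is 10.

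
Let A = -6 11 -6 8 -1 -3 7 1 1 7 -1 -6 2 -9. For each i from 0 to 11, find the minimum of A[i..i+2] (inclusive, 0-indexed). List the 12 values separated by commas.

-6, -6, -6, -3, -3, -3, 1, 1, -1, -6, -6, -9

[-6, 11, -6] → min -6
[11, -6, 8] → min -6
[-6, 8, -1] → min -6
[8, -1, -3] → min -3
[-1, -3, 7] → min -3
[-3, 7, 1] → min -3
[7, 1, 1] → min 1
[1, 1, 7] → min 1
[1, 7, -1] → min -1
[7, -1, -6] → min -6
[-1, -6, 2] → min -6
[-6, 2, -9] → min -9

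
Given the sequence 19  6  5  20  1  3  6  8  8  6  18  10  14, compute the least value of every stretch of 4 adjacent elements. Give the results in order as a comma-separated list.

5, 1, 1, 1, 1, 3, 6, 6, 6, 6

19 6 5 20 → min 5
6 5 20 1 → min 1
5 20 1 3 → min 1
20 1 3 6 → min 1
1 3 6 8 → min 1
3 6 8 8 → min 3
6 8 8 6 → min 6
8 8 6 18 → min 6
8 6 18 10 → min 6
6 18 10 14 → min 6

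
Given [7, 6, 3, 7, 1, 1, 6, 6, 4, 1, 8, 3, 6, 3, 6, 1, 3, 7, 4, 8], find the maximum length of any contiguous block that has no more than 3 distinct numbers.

6

[7] 1 distinct, len 1
[7, 6] 2 distinct, len 2
[7, 6, 3] 3 distinct, len 3
[7, 6, 3, 7] 3 distinct, len 4
[3, 7, 1] 3 distinct, len 3
[3, 7, 1, 1] 3 distinct, len 4
[7, 1, 1, 6] 3 distinct, len 4
[7, 1, 1, 6, 6] 3 distinct, len 5
[1, 1, 6, 6, 4] 3 distinct, len 5
[1, 1, 6, 6, 4, 1] 3 distinct, len 6
[4, 1, 8] 3 distinct, len 3
[1, 8, 3] 3 distinct, len 3
[8, 3, 6] 3 distinct, len 3
[8, 3, 6, 3] 3 distinct, len 4
[8, 3, 6, 3, 6] 3 distinct, len 5
[3, 6, 3, 6, 1] 3 distinct, len 5
[3, 6, 3, 6, 1, 3] 3 distinct, len 6
[1, 3, 7] 3 distinct, len 3
[3, 7, 4] 3 distinct, len 3
[7, 4, 8] 3 distinct, len 3
Longest length with ≤3 distinct: 6.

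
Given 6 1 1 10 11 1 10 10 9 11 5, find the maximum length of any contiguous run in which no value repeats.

add 6: [6] len 1
add 1: [6, 1] len 2
add 1 (repeat 1, move left end past it): [1] len 1
add 10: [1, 10] len 2
add 11: [1, 10, 11] len 3
add 1 (repeat 1, move left end past it): [10, 11, 1] len 3
add 10 (repeat 10, move left end past it): [11, 1, 10] len 3
add 10 (repeat 10, move left end past it): [10] len 1
add 9: [10, 9] len 2
add 11: [10, 9, 11] len 3
add 5: [10, 9, 11, 5] len 4
Longest all-distinct length: 4.

4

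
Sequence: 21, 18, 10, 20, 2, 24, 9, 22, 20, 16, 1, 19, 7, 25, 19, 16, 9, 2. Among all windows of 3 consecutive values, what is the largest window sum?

60

Window sums for each of the 16 positions:
21 18 10 → sum 49
18 10 20 → sum 48
10 20 2 → sum 32
20 2 24 → sum 46
2 24 9 → sum 35
24 9 22 → sum 55
9 22 20 → sum 51
22 20 16 → sum 58
20 16 1 → sum 37
16 1 19 → sum 36
1 19 7 → sum 27
19 7 25 → sum 51
7 25 19 → sum 51
25 19 16 → sum 60
19 16 9 → sum 44
16 9 2 → sum 27
Largest of these is 60.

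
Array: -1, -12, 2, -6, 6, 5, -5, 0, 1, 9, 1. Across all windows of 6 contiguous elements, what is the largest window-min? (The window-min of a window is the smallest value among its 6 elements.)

Each size-6 window and its min:
-1 -12 2 -6 6 5 → min -12
-12 2 -6 6 5 -5 → min -12
2 -6 6 5 -5 0 → min -6
-6 6 5 -5 0 1 → min -6
6 5 -5 0 1 9 → min -5
5 -5 0 1 9 1 → min -5
Largest of these is -5.

-5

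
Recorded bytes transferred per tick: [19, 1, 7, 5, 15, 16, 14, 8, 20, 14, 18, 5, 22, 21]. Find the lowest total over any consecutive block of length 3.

13

[19, 1, 7] → sum 27
[1, 7, 5] → sum 13
[7, 5, 15] → sum 27
[5, 15, 16] → sum 36
[15, 16, 14] → sum 45
[16, 14, 8] → sum 38
[14, 8, 20] → sum 42
[8, 20, 14] → sum 42
[20, 14, 18] → sum 52
[14, 18, 5] → sum 37
[18, 5, 22] → sum 45
[5, 22, 21] → sum 48
Lowest of these is 13.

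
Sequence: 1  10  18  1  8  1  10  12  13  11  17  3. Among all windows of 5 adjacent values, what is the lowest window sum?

[1, 10, 18, 1, 8] → sum 38
[10, 18, 1, 8, 1] → sum 38
[18, 1, 8, 1, 10] → sum 38
[1, 8, 1, 10, 12] → sum 32
[8, 1, 10, 12, 13] → sum 44
[1, 10, 12, 13, 11] → sum 47
[10, 12, 13, 11, 17] → sum 63
[12, 13, 11, 17, 3] → sum 56
Lowest of these is 32.

32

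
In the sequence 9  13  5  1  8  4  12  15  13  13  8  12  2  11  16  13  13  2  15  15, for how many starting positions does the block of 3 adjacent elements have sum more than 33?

[9, 13, 5] → sum 27
[13, 5, 1] → sum 19
[5, 1, 8] → sum 14
[1, 8, 4] → sum 13
[8, 4, 12] → sum 24
[4, 12, 15] → sum 31
[12, 15, 13] → sum 40  > 33 ✓
[15, 13, 13] → sum 41  > 33 ✓
[13, 13, 8] → sum 34  > 33 ✓
[13, 8, 12] → sum 33
[8, 12, 2] → sum 22
[12, 2, 11] → sum 25
[2, 11, 16] → sum 29
[11, 16, 13] → sum 40  > 33 ✓
[16, 13, 13] → sum 42  > 33 ✓
[13, 13, 2] → sum 28
[13, 2, 15] → sum 30
[2, 15, 15] → sum 32
5 windows satisfy the condition.

5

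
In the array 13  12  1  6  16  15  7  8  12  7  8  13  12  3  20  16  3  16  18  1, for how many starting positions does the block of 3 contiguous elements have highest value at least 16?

9

[13, 12, 1] → max 13
[12, 1, 6] → max 12
[1, 6, 16] → max 16  ≥ 16 ✓
[6, 16, 15] → max 16  ≥ 16 ✓
[16, 15, 7] → max 16  ≥ 16 ✓
[15, 7, 8] → max 15
[7, 8, 12] → max 12
[8, 12, 7] → max 12
[12, 7, 8] → max 12
[7, 8, 13] → max 13
[8, 13, 12] → max 13
[13, 12, 3] → max 13
[12, 3, 20] → max 20  ≥ 16 ✓
[3, 20, 16] → max 20  ≥ 16 ✓
[20, 16, 3] → max 20  ≥ 16 ✓
[16, 3, 16] → max 16  ≥ 16 ✓
[3, 16, 18] → max 18  ≥ 16 ✓
[16, 18, 1] → max 18  ≥ 16 ✓
9 windows satisfy the condition.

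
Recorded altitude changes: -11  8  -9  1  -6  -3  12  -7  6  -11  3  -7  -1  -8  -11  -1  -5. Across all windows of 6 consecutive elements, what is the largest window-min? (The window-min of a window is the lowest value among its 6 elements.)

-7

(-11, 8, -9, 1, -6, -3) → min -11
(8, -9, 1, -6, -3, 12) → min -9
(-9, 1, -6, -3, 12, -7) → min -9
(1, -6, -3, 12, -7, 6) → min -7
(-6, -3, 12, -7, 6, -11) → min -11
(-3, 12, -7, 6, -11, 3) → min -11
(12, -7, 6, -11, 3, -7) → min -11
(-7, 6, -11, 3, -7, -1) → min -11
(6, -11, 3, -7, -1, -8) → min -11
(-11, 3, -7, -1, -8, -11) → min -11
(3, -7, -1, -8, -11, -1) → min -11
(-7, -1, -8, -11, -1, -5) → min -11
Largest of these is -7.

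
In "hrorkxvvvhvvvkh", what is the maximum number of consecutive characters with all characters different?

5

[h] len 1
[h, r] len 2
[h, r, o] len 3
[o, r] len 2
[o, r, k] len 3
[o, r, k, x] len 4
[o, r, k, x, v] len 5
[v] len 1
[v] len 1
[v, h] len 2
[h, v] len 2
[v] len 1
[v] len 1
[v, k] len 2
[v, k, h] len 3
Longest all-distinct length: 5.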